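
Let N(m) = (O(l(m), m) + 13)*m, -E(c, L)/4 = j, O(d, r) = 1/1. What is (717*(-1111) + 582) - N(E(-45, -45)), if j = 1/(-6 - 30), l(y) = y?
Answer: -7164059/9 ≈ -7.9601e+5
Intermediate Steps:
O(d, r) = 1
j = -1/36 (j = 1/(-36) = -1/36 ≈ -0.027778)
E(c, L) = ⅑ (E(c, L) = -4*(-1/36) = ⅑)
N(m) = 14*m (N(m) = (1 + 13)*m = 14*m)
(717*(-1111) + 582) - N(E(-45, -45)) = (717*(-1111) + 582) - 14/9 = (-796587 + 582) - 1*14/9 = -796005 - 14/9 = -7164059/9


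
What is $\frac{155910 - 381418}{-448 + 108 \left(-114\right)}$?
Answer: $\frac{56377}{3190} \approx 17.673$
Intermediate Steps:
$\frac{155910 - 381418}{-448 + 108 \left(-114\right)} = - \frac{225508}{-448 - 12312} = - \frac{225508}{-12760} = \left(-225508\right) \left(- \frac{1}{12760}\right) = \frac{56377}{3190}$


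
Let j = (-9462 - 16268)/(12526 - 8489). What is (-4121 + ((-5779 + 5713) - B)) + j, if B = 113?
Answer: -17384830/4037 ≈ -4306.4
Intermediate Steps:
j = -25730/4037 ≈ -6.3735
(-4121 + ((-5779 + 5713) - B)) + j = (-4121 + ((-5779 + 5713) - 1*113)) - 25730/4037 = (-4121 + (-66 - 113)) - 25730/4037 = (-4121 - 179) - 25730/4037 = -4300 - 25730/4037 = -17384830/4037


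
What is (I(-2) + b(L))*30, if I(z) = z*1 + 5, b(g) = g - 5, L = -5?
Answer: -210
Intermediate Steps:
b(g) = -5 + g
I(z) = 5 + z (I(z) = z + 5 = 5 + z)
(I(-2) + b(L))*30 = ((5 - 2) + (-5 - 5))*30 = (3 - 10)*30 = -7*30 = -210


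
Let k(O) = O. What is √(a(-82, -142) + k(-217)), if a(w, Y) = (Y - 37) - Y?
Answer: I*√254 ≈ 15.937*I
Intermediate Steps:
a(w, Y) = -37 (a(w, Y) = (-37 + Y) - Y = -37)
√(a(-82, -142) + k(-217)) = √(-37 - 217) = √(-254) = I*√254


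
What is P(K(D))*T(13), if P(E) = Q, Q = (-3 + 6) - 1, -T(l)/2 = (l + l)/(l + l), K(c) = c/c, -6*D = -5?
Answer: -4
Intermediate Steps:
D = ⅚ (D = -⅙*(-5) = ⅚ ≈ 0.83333)
K(c) = 1
T(l) = -2 (T(l) = -2*(l + l)/(l + l) = -2*2*l/(2*l) = -2*2*l*1/(2*l) = -2*1 = -2)
Q = 2 (Q = 3 - 1 = 2)
P(E) = 2
P(K(D))*T(13) = 2*(-2) = -4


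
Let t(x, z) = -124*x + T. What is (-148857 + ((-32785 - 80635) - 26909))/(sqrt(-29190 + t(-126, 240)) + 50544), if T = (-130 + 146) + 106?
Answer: -3654154296/638677345 + 144593*I*sqrt(3361)/638677345 ≈ -5.7214 + 0.013125*I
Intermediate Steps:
T = 122 (T = 16 + 106 = 122)
t(x, z) = 122 - 124*x (t(x, z) = -124*x + 122 = 122 - 124*x)
(-148857 + ((-32785 - 80635) - 26909))/(sqrt(-29190 + t(-126, 240)) + 50544) = (-148857 + ((-32785 - 80635) - 26909))/(sqrt(-29190 + (122 - 124*(-126))) + 50544) = (-148857 + (-113420 - 26909))/(sqrt(-29190 + (122 + 15624)) + 50544) = (-148857 - 140329)/(sqrt(-29190 + 15746) + 50544) = -289186/(sqrt(-13444) + 50544) = -289186/(2*I*sqrt(3361) + 50544) = -289186/(50544 + 2*I*sqrt(3361))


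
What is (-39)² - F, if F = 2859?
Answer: -1338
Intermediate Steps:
(-39)² - F = (-39)² - 1*2859 = 1521 - 2859 = -1338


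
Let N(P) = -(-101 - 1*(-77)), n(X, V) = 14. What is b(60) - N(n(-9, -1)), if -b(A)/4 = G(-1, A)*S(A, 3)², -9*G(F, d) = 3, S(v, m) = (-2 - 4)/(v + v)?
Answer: -7199/300 ≈ -23.997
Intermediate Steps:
S(v, m) = -3/v (S(v, m) = -6*1/(2*v) = -3/v)
N(P) = 24 (N(P) = -(-101 + 77) = -1*(-24) = 24)
G(F, d) = -⅓ (G(F, d) = -⅑*3 = -⅓)
b(A) = 12/A² (b(A) = -(-4)*(-3/A)²/3 = -(-4)*9/A²/3 = -(-12)/A² = 12/A²)
b(60) - N(n(-9, -1)) = 12/60² - 1*24 = 12*(1/3600) - 24 = 1/300 - 24 = -7199/300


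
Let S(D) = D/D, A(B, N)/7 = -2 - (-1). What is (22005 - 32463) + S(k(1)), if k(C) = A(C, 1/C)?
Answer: -10457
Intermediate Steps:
A(B, N) = -7 (A(B, N) = 7*(-2 - (-1)) = 7*(-2 - 1*(-1)) = 7*(-2 + 1) = 7*(-1) = -7)
k(C) = -7
S(D) = 1
(22005 - 32463) + S(k(1)) = (22005 - 32463) + 1 = -10458 + 1 = -10457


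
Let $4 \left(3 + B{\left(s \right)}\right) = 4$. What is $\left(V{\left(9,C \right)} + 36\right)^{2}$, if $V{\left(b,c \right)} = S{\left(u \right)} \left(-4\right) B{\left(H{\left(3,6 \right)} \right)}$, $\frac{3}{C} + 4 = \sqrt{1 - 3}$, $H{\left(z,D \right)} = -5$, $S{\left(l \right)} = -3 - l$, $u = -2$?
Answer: $784$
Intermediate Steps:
$B{\left(s \right)} = -2$ ($B{\left(s \right)} = -3 + \frac{1}{4} \cdot 4 = -3 + 1 = -2$)
$C = \frac{3}{-4 + i \sqrt{2}}$ ($C = \frac{3}{-4 + \sqrt{1 - 3}} = \frac{3}{-4 + \sqrt{-2}} = \frac{3}{-4 + i \sqrt{2}} \approx -0.66667 - 0.2357 i$)
$V{\left(b,c \right)} = -8$ ($V{\left(b,c \right)} = \left(-3 - -2\right) \left(-4\right) \left(-2\right) = \left(-3 + 2\right) \left(-4\right) \left(-2\right) = \left(-1\right) \left(-4\right) \left(-2\right) = 4 \left(-2\right) = -8$)
$\left(V{\left(9,C \right)} + 36\right)^{2} = \left(-8 + 36\right)^{2} = 28^{2} = 784$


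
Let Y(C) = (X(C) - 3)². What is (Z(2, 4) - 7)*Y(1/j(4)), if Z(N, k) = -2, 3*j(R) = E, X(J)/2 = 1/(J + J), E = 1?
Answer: -64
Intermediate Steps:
X(J) = 1/J (X(J) = 2/(J + J) = 2/((2*J)) = 2*(1/(2*J)) = 1/J)
j(R) = ⅓ (j(R) = (⅓)*1 = ⅓)
Y(C) = (-3 + 1/C)² (Y(C) = (1/C - 3)² = (-3 + 1/C)²)
(Z(2, 4) - 7)*Y(1/j(4)) = (-2 - 7)*((-1 + 3/(⅓))²/(1/(⅓))²) = -9*(-1 + 3*3)²/3² = -(-1 + 9)² = -8² = -64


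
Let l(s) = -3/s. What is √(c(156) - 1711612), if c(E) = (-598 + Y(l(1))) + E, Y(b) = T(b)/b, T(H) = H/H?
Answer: I*√15408489/3 ≈ 1308.5*I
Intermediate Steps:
T(H) = 1
Y(b) = 1/b
c(E) = -1795/3 + E (c(E) = (-598 + 1/(-3/1)) + E = (-598 + 1/(-3*1)) + E = (-598 + 1/(-3)) + E = (-598 - ⅓) + E = -1795/3 + E)
√(c(156) - 1711612) = √((-1795/3 + 156) - 1711612) = √(-1327/3 - 1711612) = √(-5136163/3) = I*√15408489/3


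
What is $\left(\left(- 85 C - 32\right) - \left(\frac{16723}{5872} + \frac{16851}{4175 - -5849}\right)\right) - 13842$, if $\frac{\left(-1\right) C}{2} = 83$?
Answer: $\frac{1703074823}{7357616} \approx 231.47$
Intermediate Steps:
$C = -166$ ($C = \left(-2\right) 83 = -166$)
$\left(\left(- 85 C - 32\right) - \left(\frac{16723}{5872} + \frac{16851}{4175 - -5849}\right)\right) - 13842 = \left(\left(\left(-85\right) \left(-166\right) - 32\right) - \left(\frac{16723}{5872} + \frac{16851}{4175 - -5849}\right)\right) - 13842 = \left(\left(14110 - 32\right) - \left(\frac{16723}{5872} + \frac{16851}{4175 + 5849}\right)\right) - 13842 = \left(14078 - \left(\frac{16723}{5872} + \frac{16851}{10024}\right)\right) - 13842 = \left(14078 - \frac{33322553}{7357616}\right) - 13842 = \frac{103547195495}{7357616} - 13842 = \frac{1703074823}{7357616}$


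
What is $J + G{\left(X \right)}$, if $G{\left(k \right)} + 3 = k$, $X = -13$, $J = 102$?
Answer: $86$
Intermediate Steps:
$G{\left(k \right)} = -3 + k$
$J + G{\left(X \right)} = 102 - 16 = 86$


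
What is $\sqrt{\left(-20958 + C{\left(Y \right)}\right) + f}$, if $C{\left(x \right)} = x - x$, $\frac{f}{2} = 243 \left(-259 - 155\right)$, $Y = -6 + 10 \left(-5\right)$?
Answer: $i \sqrt{222162} \approx 471.34 i$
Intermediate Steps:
$Y = -56$ ($Y = -6 - 50 = -56$)
$f = -201204$ ($f = 2 \cdot 243 \left(-259 - 155\right) = 2 \cdot 243 \left(-414\right) = 2 \left(-100602\right) = -201204$)
$C{\left(x \right)} = 0$
$\sqrt{\left(-20958 + C{\left(Y \right)}\right) + f} = \sqrt{\left(-20958 + 0\right) - 201204} = \sqrt{-20958 - 201204} = \sqrt{-222162} = i \sqrt{222162}$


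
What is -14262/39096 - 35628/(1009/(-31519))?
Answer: 7317198002519/6574644 ≈ 1.1129e+6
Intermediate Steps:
-14262/39096 - 35628/(1009/(-31519)) = -14262*1/39096 - 35628/(1009*(-1/31519)) = -2377/6516 - 35628/(-1009/31519) = -2377/6516 - 35628*(-31519/1009) = -2377/6516 + 1122958932/1009 = 7317198002519/6574644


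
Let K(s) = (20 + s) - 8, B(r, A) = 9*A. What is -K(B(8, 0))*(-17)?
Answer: 204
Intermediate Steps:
K(s) = 12 + s
-K(B(8, 0))*(-17) = -(12 + 9*0)*(-17) = -(12 + 0)*(-17) = -12*(-17) = -1*(-204) = 204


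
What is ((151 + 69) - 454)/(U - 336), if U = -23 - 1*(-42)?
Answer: 234/317 ≈ 0.73817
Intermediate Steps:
U = 19 (U = -23 + 42 = 19)
((151 + 69) - 454)/(U - 336) = ((151 + 69) - 454)/(19 - 336) = (220 - 454)/(-317) = -234*(-1/317) = 234/317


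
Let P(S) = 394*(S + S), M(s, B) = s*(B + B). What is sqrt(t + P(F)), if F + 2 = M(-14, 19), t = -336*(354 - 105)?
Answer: 2*I*sqrt(126114) ≈ 710.25*I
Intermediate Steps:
t = -83664 (t = -336*249 = -83664)
M(s, B) = 2*B*s (M(s, B) = s*(2*B) = 2*B*s)
F = -534 (F = -2 + 2*19*(-14) = -2 - 532 = -534)
P(S) = 788*S (P(S) = 394*(2*S) = 788*S)
sqrt(t + P(F)) = sqrt(-83664 + 788*(-534)) = sqrt(-83664 - 420792) = sqrt(-504456) = 2*I*sqrt(126114)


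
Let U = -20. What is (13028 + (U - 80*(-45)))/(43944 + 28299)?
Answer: 5536/24081 ≈ 0.22989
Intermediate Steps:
(13028 + (U - 80*(-45)))/(43944 + 28299) = (13028 + (-20 - 80*(-45)))/(43944 + 28299) = (13028 + (-20 + 3600))/72243 = (13028 + 3580)*(1/72243) = 16608*(1/72243) = 5536/24081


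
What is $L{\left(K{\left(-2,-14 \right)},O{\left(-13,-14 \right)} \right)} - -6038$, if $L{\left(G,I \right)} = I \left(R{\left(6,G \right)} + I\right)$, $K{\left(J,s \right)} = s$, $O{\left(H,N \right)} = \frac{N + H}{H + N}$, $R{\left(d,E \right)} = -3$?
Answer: $6036$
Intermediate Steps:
$O{\left(H,N \right)} = 1$ ($O{\left(H,N \right)} = \frac{H + N}{H + N} = 1$)
$L{\left(G,I \right)} = I \left(-3 + I\right)$
$L{\left(K{\left(-2,-14 \right)},O{\left(-13,-14 \right)} \right)} - -6038 = 1 \left(-3 + 1\right) - -6038 = 1 \left(-2\right) + 6038 = -2 + 6038 = 6036$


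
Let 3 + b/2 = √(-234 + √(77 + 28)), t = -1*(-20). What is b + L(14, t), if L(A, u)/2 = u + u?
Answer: 74 + 2*√(-234 + √105) ≈ 74.0 + 29.917*I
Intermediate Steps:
t = 20
L(A, u) = 4*u (L(A, u) = 2*(u + u) = 2*(2*u) = 4*u)
b = -6 + 2*√(-234 + √105) (b = -6 + 2*√(-234 + √(77 + 28)) = -6 + 2*√(-234 + √105) ≈ -6.0 + 29.917*I)
b + L(14, t) = (-6 + 2*I*√(234 - √105)) + 4*20 = (-6 + 2*I*√(234 - √105)) + 80 = 74 + 2*I*√(234 - √105)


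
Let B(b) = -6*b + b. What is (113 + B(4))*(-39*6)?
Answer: -21762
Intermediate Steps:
B(b) = -5*b
(113 + B(4))*(-39*6) = (113 - 5*4)*(-39*6) = (113 - 20)*(-234) = 93*(-234) = -21762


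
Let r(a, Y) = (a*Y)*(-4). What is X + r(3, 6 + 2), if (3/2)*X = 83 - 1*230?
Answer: -194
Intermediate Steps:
X = -98 (X = 2*(83 - 1*230)/3 = 2*(83 - 230)/3 = (⅔)*(-147) = -98)
r(a, Y) = -4*Y*a (r(a, Y) = (Y*a)*(-4) = -4*Y*a)
X + r(3, 6 + 2) = -98 - 4*(6 + 2)*3 = -98 - 4*8*3 = -98 - 96 = -194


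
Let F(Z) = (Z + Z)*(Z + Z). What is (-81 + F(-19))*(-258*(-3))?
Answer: 1054962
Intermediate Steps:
F(Z) = 4*Z² (F(Z) = (2*Z)*(2*Z) = 4*Z²)
(-81 + F(-19))*(-258*(-3)) = (-81 + 4*(-19)²)*(-258*(-3)) = (-81 + 4*361)*774 = (-81 + 1444)*774 = 1363*774 = 1054962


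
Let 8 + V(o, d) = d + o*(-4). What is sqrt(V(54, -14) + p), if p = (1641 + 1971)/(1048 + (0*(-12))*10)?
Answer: I*sqrt(16100686)/262 ≈ 15.315*I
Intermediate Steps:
V(o, d) = -8 + d - 4*o (V(o, d) = -8 + (d + o*(-4)) = -8 + (d - 4*o) = -8 + d - 4*o)
p = 903/262 (p = 3612/(1048 + 0*10) = 3612/(1048 + 0) = 3612/1048 = 3612*(1/1048) = 903/262 ≈ 3.4466)
sqrt(V(54, -14) + p) = sqrt((-8 - 14 - 4*54) + 903/262) = sqrt((-8 - 14 - 216) + 903/262) = sqrt(-238 + 903/262) = sqrt(-61453/262) = I*sqrt(16100686)/262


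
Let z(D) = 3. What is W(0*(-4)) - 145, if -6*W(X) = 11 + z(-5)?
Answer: -442/3 ≈ -147.33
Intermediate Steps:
W(X) = -7/3 (W(X) = -(11 + 3)/6 = -⅙*14 = -7/3)
W(0*(-4)) - 145 = -7/3 - 145 = -442/3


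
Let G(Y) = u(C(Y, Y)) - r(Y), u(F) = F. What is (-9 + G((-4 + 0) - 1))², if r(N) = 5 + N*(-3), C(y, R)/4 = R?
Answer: 2401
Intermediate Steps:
C(y, R) = 4*R
r(N) = 5 - 3*N
G(Y) = -5 + 7*Y (G(Y) = 4*Y - (5 - 3*Y) = 4*Y + (-5 + 3*Y) = -5 + 7*Y)
(-9 + G((-4 + 0) - 1))² = (-9 + (-5 + 7*((-4 + 0) - 1)))² = (-9 + (-5 + 7*(-4 - 1)))² = (-9 + (-5 + 7*(-5)))² = (-9 + (-5 - 35))² = (-9 - 40)² = (-49)² = 2401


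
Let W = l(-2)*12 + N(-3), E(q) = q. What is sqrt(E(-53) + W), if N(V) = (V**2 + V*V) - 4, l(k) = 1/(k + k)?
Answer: I*sqrt(42) ≈ 6.4807*I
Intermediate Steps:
l(k) = 1/(2*k)
N(V) = -4 + 2*V**2 (N(V) = (V**2 + V**2) - 4 = 2*V**2 - 4 = -4 + 2*V**2)
W = 11 (W = ((1/2)/(-2))*12 + (-4 + 2*(-3)**2) = ((1/2)*(-1/2))*12 + (-4 + 2*9) = -1/4*12 + (-4 + 18) = -3 + 14 = 11)
sqrt(E(-53) + W) = sqrt(-53 + 11) = sqrt(-42) = I*sqrt(42)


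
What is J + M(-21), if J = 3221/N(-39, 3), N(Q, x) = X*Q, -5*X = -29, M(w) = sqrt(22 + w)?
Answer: -14974/1131 ≈ -13.240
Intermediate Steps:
X = 29/5 (X = -1/5*(-29) = 29/5 ≈ 5.8000)
N(Q, x) = 29*Q/5
J = -16105/1131 (J = 3221/(((29/5)*(-39))) = 3221/(-1131/5) = 3221*(-5/1131) = -16105/1131 ≈ -14.240)
J + M(-21) = -16105/1131 + sqrt(22 - 21) = -16105/1131 + sqrt(1) = -16105/1131 + 1 = -14974/1131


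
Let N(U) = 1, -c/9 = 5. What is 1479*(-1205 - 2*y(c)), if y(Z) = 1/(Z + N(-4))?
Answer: -39206811/22 ≈ -1.7821e+6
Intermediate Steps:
c = -45 (c = -9*5 = -45)
y(Z) = 1/(1 + Z) (y(Z) = 1/(Z + 1) = 1/(1 + Z))
1479*(-1205 - 2*y(c)) = 1479*(-1205 - 2/(1 - 45)) = 1479*(-1205 - 2/(-44)) = 1479*(-1205 - 2*(-1/44)) = 1479*(-1205 + 1/22) = 1479*(-26509/22) = -39206811/22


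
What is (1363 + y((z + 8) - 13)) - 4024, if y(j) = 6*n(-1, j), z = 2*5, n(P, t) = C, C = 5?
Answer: -2631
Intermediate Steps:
n(P, t) = 5
z = 10
y(j) = 30 (y(j) = 6*5 = 30)
(1363 + y((z + 8) - 13)) - 4024 = (1363 + 30) - 4024 = 1393 - 4024 = -2631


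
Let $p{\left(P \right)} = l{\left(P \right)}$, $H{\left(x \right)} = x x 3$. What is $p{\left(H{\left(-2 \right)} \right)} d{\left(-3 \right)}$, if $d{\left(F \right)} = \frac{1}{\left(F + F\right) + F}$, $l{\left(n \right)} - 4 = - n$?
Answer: $\frac{8}{9} \approx 0.88889$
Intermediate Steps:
$H{\left(x \right)} = 3 x^{2}$ ($H{\left(x \right)} = x^{2} \cdot 3 = 3 x^{2}$)
$l{\left(n \right)} = 4 - n$
$p{\left(P \right)} = 4 - P$
$d{\left(F \right)} = \frac{1}{3 F}$ ($d{\left(F \right)} = \frac{1}{2 F + F} = \frac{1}{3 F}$)
$p{\left(H{\left(-2 \right)} \right)} d{\left(-3 \right)} = \left(4 - 3 \left(-2\right)^{2}\right) \frac{1}{3 \left(-3\right)} = \left(4 - 3 \cdot 4\right) \frac{1}{3} \left(- \frac{1}{3}\right) = \left(4 - 12\right) \left(- \frac{1}{9}\right) = \left(-8\right) \left(- \frac{1}{9}\right) = \frac{8}{9}$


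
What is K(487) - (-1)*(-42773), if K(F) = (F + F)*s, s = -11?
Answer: -53487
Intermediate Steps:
K(F) = -22*F (K(F) = (F + F)*(-11) = (2*F)*(-11) = -22*F)
K(487) - (-1)*(-42773) = -22*487 - (-1)*(-42773) = -10714 - 1*42773 = -10714 - 42773 = -53487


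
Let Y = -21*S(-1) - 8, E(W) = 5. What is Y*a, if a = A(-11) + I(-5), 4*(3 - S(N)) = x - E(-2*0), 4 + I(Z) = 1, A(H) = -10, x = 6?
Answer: 3419/4 ≈ 854.75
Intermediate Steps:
I(Z) = -3 (I(Z) = -4 + 1 = -3)
S(N) = 11/4 (S(N) = 3 - (6 - 1*5)/4 = 3 - (6 - 5)/4 = 3 - ¼*1 = 3 - ¼ = 11/4)
Y = -263/4 (Y = -21*11/4 - 8 = -231/4 - 8 = -263/4 ≈ -65.750)
a = -13 (a = -10 - 3 = -13)
Y*a = -263/4*(-13) = 3419/4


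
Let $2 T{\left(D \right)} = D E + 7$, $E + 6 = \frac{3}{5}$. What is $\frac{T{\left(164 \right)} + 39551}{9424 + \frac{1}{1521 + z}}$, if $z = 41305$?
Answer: $\frac{8374988321}{2017961125} \approx 4.1502$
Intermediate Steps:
$E = - \frac{27}{5}$ ($E = -6 + \frac{3}{5} = - \frac{27}{5} \approx -5.4$)
$T{\left(D \right)} = \frac{7}{2} - \frac{27 D}{10}$ ($T{\left(D \right)} = \frac{D \left(- \frac{27}{5}\right) + 7}{2} = \frac{- \frac{27 D}{5} + 7}{2} = \frac{7 - \frac{27 D}{5}}{2} = \frac{7}{2} - \frac{27 D}{10}$)
$\frac{T{\left(164 \right)} + 39551}{9424 + \frac{1}{1521 + z}} = \frac{\left(\frac{7}{2} - \frac{2214}{5}\right) + 39551}{9424 + \frac{1}{1521 + 41305}} = \frac{\left(\frac{7}{2} - \frac{2214}{5}\right) + 39551}{9424 + \frac{1}{42826}} = \frac{- \frac{4393}{10} + 39551}{9424 + \frac{1}{42826}} = \frac{391117}{10 \cdot \frac{403592225}{42826}} = \frac{391117}{10} \cdot \frac{42826}{403592225} = \frac{8374988321}{2017961125}$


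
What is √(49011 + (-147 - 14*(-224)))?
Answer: 20*√130 ≈ 228.04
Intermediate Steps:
√(49011 + (-147 - 14*(-224))) = √(49011 + (-147 + 3136)) = √(49011 + 2989) = √52000 = 20*√130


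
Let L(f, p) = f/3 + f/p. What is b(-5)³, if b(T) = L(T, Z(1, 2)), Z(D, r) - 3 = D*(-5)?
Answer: 125/216 ≈ 0.57870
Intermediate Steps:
Z(D, r) = 3 - 5*D (Z(D, r) = 3 + D*(-5) = 3 - 5*D)
L(f, p) = f/3 + f/p (L(f, p) = f*(⅓) + f/p = f/3 + f/p)
b(T) = -T/6 (b(T) = T/3 + T/(3 - 5*1) = T/3 + T/(3 - 5) = T/3 + T/(-2) = T/3 + T*(-½) = T/3 - T/2 = -T/6)
b(-5)³ = (-⅙*(-5))³ = (⅚)³ = 125/216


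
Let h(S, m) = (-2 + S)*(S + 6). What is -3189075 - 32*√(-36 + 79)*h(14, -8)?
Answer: -3189075 - 7680*√43 ≈ -3.2394e+6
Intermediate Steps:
h(S, m) = (-2 + S)*(6 + S)
-3189075 - 32*√(-36 + 79)*h(14, -8) = -3189075 - 32*√(-36 + 79)*(-12 + 14² + 4*14) = -3189075 - 32*√43*(-12 + 196 + 56) = -3189075 - 32*√43*240 = -3189075 - 7680*√43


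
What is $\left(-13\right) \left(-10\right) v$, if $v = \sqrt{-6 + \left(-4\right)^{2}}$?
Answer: $130 \sqrt{10} \approx 411.1$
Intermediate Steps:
$v = \sqrt{10}$ ($v = \sqrt{-6 + 16} = \sqrt{10} \approx 3.1623$)
$\left(-13\right) \left(-10\right) v = \left(-13\right) \left(-10\right) \sqrt{10} = 130 \sqrt{10}$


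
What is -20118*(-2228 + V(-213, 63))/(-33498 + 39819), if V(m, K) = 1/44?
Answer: 46956849/6622 ≈ 7091.0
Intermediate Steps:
V(m, K) = 1/44
-20118*(-2228 + V(-213, 63))/(-33498 + 39819) = -20118*(-2228 + 1/44)/(-33498 + 39819) = -20118/(6321/(-98031/44)) = -20118/(6321*(-44/98031)) = -20118/(-92708/32677) = -20118*(-32677/92708) = 46956849/6622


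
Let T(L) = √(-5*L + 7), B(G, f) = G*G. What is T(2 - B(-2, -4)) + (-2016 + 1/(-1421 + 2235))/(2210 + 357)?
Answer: -1641023/2089538 + √17 ≈ 3.3378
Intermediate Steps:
B(G, f) = G²
T(L) = √(7 - 5*L)
T(2 - B(-2, -4)) + (-2016 + 1/(-1421 + 2235))/(2210 + 357) = √(7 - 5*(2 - 1*(-2)²)) + (-2016 + 1/(-1421 + 2235))/(2210 + 357) = √(7 - 5*(2 - 1*4)) + (-2016 + 1/814)/2567 = √(7 - 5*(2 - 4)) + (-2016 + 1/814)*(1/2567) = √(7 - 5*(-2)) - 1641023/814*1/2567 = √(7 + 10) - 1641023/2089538 = √17 - 1641023/2089538 = -1641023/2089538 + √17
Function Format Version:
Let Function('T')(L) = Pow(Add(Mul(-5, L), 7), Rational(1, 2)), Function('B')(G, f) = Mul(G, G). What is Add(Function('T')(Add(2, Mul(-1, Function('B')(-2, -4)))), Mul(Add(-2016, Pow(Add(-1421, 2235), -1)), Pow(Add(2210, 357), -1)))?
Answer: Add(Rational(-1641023, 2089538), Pow(17, Rational(1, 2))) ≈ 3.3378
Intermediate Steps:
Function('B')(G, f) = Pow(G, 2)
Function('T')(L) = Pow(Add(7, Mul(-5, L)), Rational(1, 2))
Add(Function('T')(Add(2, Mul(-1, Function('B')(-2, -4)))), Mul(Add(-2016, Pow(Add(-1421, 2235), -1)), Pow(Add(2210, 357), -1))) = Add(Pow(Add(7, Mul(-5, Add(2, Mul(-1, Pow(-2, 2))))), Rational(1, 2)), Mul(Add(-2016, Pow(Add(-1421, 2235), -1)), Pow(Add(2210, 357), -1))) = Add(Pow(Add(7, Mul(-5, Add(2, Mul(-1, 4)))), Rational(1, 2)), Mul(Add(-2016, Pow(814, -1)), Pow(2567, -1))) = Add(Pow(Add(7, Mul(-5, Add(2, -4))), Rational(1, 2)), Mul(Add(-2016, Rational(1, 814)), Rational(1, 2567))) = Add(Pow(Add(7, Mul(-5, -2)), Rational(1, 2)), Mul(Rational(-1641023, 814), Rational(1, 2567))) = Add(Pow(Add(7, 10), Rational(1, 2)), Rational(-1641023, 2089538)) = Add(Pow(17, Rational(1, 2)), Rational(-1641023, 2089538)) = Add(Rational(-1641023, 2089538), Pow(17, Rational(1, 2)))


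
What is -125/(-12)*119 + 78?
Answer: 15811/12 ≈ 1317.6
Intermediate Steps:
-125/(-12)*119 + 78 = -125*(-1/12)*119 + 78 = (125/12)*119 + 78 = 14875/12 + 78 = 15811/12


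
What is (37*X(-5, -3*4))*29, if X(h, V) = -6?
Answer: -6438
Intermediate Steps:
(37*X(-5, -3*4))*29 = (37*(-6))*29 = -222*29 = -6438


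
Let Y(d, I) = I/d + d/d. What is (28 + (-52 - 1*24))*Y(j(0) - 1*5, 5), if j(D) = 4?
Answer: 192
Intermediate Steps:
Y(d, I) = 1 + I/d (Y(d, I) = I/d + 1 = 1 + I/d)
(28 + (-52 - 1*24))*Y(j(0) - 1*5, 5) = (28 + (-52 - 1*24))*((5 + (4 - 1*5))/(4 - 1*5)) = (28 + (-52 - 24))*((5 + (4 - 5))/(4 - 5)) = (28 - 76)*((5 - 1)/(-1)) = -(-48)*4 = -48*(-4) = 192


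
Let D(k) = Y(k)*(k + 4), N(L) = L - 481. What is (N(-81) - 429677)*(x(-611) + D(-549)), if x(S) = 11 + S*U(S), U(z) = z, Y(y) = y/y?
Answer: -160387506093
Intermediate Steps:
Y(y) = 1
N(L) = -481 + L
x(S) = 11 + S² (x(S) = 11 + S*S = 11 + S²)
D(k) = 4 + k (D(k) = 1*(k + 4) = 1*(4 + k) = 4 + k)
(N(-81) - 429677)*(x(-611) + D(-549)) = ((-481 - 81) - 429677)*((11 + (-611)²) + (4 - 549)) = (-562 - 429677)*((11 + 373321) - 545) = -430239*(373332 - 545) = -430239*372787 = -160387506093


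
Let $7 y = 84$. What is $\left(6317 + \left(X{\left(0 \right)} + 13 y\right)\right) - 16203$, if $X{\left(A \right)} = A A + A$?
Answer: $-9730$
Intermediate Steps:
$y = 12$ ($y = \frac{1}{7} \cdot 84 = 12$)
$X{\left(A \right)} = A + A^{2}$ ($X{\left(A \right)} = A^{2} + A = A + A^{2}$)
$\left(6317 + \left(X{\left(0 \right)} + 13 y\right)\right) - 16203 = \left(6317 + \left(0 \left(1 + 0\right) + 13 \cdot 12\right)\right) - 16203 = \left(6317 + \left(0 \cdot 1 + 156\right)\right) - 16203 = \left(6317 + \left(0 + 156\right)\right) - 16203 = \left(6317 + 156\right) - 16203 = 6473 - 16203 = -9730$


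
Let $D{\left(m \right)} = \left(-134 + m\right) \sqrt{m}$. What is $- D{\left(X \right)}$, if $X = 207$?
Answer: $- 219 \sqrt{23} \approx -1050.3$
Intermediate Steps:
$D{\left(m \right)} = \sqrt{m} \left(-134 + m\right)$
$- D{\left(X \right)} = - \sqrt{207} \left(-134 + 207\right) = - 3 \sqrt{23} \cdot 73 = - 219 \sqrt{23}$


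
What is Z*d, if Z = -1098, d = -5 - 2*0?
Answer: 5490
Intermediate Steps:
d = -5 (d = -5 + 0 = -5)
Z*d = -1098*(-5) = 5490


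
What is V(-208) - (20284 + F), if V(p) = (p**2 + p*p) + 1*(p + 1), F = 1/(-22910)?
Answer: 1512907671/22910 ≈ 66037.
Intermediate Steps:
F = -1/22910 ≈ -4.3649e-5
V(p) = 1 + p + 2*p**2 (V(p) = (p**2 + p**2) + 1*(1 + p) = 2*p**2 + (1 + p) = 1 + p + 2*p**2)
V(-208) - (20284 + F) = (1 - 208 + 2*(-208)**2) - (20284 - 1/22910) = (1 - 208 + 2*43264) - 1*464706439/22910 = (1 - 208 + 86528) - 464706439/22910 = 86321 - 464706439/22910 = 1512907671/22910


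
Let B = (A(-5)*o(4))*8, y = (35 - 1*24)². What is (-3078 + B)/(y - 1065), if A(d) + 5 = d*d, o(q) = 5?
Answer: 1139/472 ≈ 2.4131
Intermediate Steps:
y = 121 (y = (35 - 24)² = 11² = 121)
A(d) = -5 + d² (A(d) = -5 + d*d = -5 + d²)
B = 800 (B = ((-5 + (-5)²)*5)*8 = ((-5 + 25)*5)*8 = (20*5)*8 = 100*8 = 800)
(-3078 + B)/(y - 1065) = (-3078 + 800)/(121 - 1065) = -2278/(-944) = -2278*(-1/944) = 1139/472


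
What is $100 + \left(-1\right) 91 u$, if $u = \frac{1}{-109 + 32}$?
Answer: $\frac{1113}{11} \approx 101.18$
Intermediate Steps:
$u = - \frac{1}{77}$ ($u = \frac{1}{-77} = - \frac{1}{77} \approx -0.012987$)
$100 + \left(-1\right) 91 u = 100 + \left(-1\right) 91 \left(- \frac{1}{77}\right) = 100 - - \frac{13}{11} = 100 + \frac{13}{11} = \frac{1113}{11}$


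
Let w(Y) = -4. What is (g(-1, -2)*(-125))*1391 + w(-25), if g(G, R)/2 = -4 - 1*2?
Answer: 2086496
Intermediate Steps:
g(G, R) = -12 (g(G, R) = 2*(-4 - 1*2) = 2*(-4 - 2) = 2*(-6) = -12)
(g(-1, -2)*(-125))*1391 + w(-25) = -12*(-125)*1391 - 4 = 1500*1391 - 4 = 2086500 - 4 = 2086496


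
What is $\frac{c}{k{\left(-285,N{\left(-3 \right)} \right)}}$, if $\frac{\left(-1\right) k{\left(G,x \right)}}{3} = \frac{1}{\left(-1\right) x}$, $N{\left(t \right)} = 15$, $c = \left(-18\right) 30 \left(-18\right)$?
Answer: $48600$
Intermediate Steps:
$c = 9720$ ($c = \left(-540\right) \left(-18\right) = 9720$)
$k{\left(G,x \right)} = \frac{3}{x}$ ($k{\left(G,x \right)} = - \frac{3}{\left(-1\right) x} = - 3 \left(- \frac{1}{x}\right) = \frac{3}{x}$)
$\frac{c}{k{\left(-285,N{\left(-3 \right)} \right)}} = \frac{9720}{3 \cdot \frac{1}{15}} = 9720 \frac{1}{\frac{1}{5}} = 9720 \cdot 5 = 48600$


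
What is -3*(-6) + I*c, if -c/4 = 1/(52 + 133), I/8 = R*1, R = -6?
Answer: 3522/185 ≈ 19.038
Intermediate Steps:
I = -48 (I = 8*(-6*1) = 8*(-6) = -48)
c = -4/185 (c = -4/(52 + 133) = -4/185 ≈ -0.021622)
-3*(-6) + I*c = -3*(-6) - 48*(-4/185) = 18 + 192/185 = 3522/185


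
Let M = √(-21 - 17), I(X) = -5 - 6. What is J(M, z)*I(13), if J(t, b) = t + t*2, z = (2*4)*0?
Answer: -33*I*√38 ≈ -203.43*I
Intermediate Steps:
I(X) = -11
z = 0 (z = 8*0 = 0)
M = I*√38 (M = √(-38) = I*√38 ≈ 6.1644*I)
J(t, b) = 3*t (J(t, b) = t + 2*t = 3*t)
J(M, z)*I(13) = (3*(I*√38))*(-11) = (3*I*√38)*(-11) = -33*I*√38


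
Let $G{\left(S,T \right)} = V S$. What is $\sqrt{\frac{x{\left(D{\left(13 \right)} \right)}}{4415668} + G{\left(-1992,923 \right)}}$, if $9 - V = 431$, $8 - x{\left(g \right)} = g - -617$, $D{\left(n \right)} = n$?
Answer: $\frac{\sqrt{4097647722746654570}}{2207834} \approx 916.86$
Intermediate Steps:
$x{\left(g \right)} = -609 - g$ ($x{\left(g \right)} = 8 - \left(g - -617\right) = 8 - \left(g + 617\right) = 8 - \left(617 + g\right) = -609 - g$)
$V = -422$ ($V = 9 - 431 = -422$)
$G{\left(S,T \right)} = - 422 S$
$\sqrt{\frac{x{\left(D{\left(13 \right)} \right)}}{4415668} + G{\left(-1992,923 \right)}} = \sqrt{\frac{-609 - 13}{4415668} - -840624} = \sqrt{\left(-609 - 13\right) \frac{1}{4415668} + 840624} = \sqrt{\left(-622\right) \frac{1}{4415668} + 840624} = \sqrt{- \frac{311}{2207834} + 840624} = \sqrt{\frac{1855958248105}{2207834}} = \frac{\sqrt{4097647722746654570}}{2207834}$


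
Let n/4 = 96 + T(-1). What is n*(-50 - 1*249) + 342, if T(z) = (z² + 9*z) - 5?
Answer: -98926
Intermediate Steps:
T(z) = -5 + z² + 9*z
n = 332 (n = 4*(96 + (-5 + (-1)² + 9*(-1))) = 4*(96 + (-5 + 1 - 9)) = 4*(96 - 13) = 4*83 = 332)
n*(-50 - 1*249) + 342 = 332*(-50 - 1*249) + 342 = 332*(-50 - 249) + 342 = 332*(-299) + 342 = -99268 + 342 = -98926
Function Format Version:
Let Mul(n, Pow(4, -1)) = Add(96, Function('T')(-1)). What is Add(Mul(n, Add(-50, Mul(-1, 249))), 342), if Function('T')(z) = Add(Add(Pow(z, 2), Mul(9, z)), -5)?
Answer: -98926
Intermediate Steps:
Function('T')(z) = Add(-5, Pow(z, 2), Mul(9, z))
n = 332 (n = Mul(4, Add(96, Add(-5, Pow(-1, 2), Mul(9, -1)))) = Mul(4, Add(96, Add(-5, 1, -9))) = Mul(4, Add(96, -13)) = Mul(4, 83) = 332)
Add(Mul(n, Add(-50, Mul(-1, 249))), 342) = Add(Mul(332, Add(-50, Mul(-1, 249))), 342) = Add(Mul(332, Add(-50, -249)), 342) = Add(Mul(332, -299), 342) = Add(-99268, 342) = -98926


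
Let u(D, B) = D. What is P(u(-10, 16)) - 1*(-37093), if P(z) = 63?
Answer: 37156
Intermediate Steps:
P(u(-10, 16)) - 1*(-37093) = 63 - 1*(-37093) = 63 + 37093 = 37156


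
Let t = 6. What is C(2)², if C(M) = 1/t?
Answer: 1/36 ≈ 0.027778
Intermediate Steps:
C(M) = ⅙ (C(M) = 1/6 = ⅙)
C(2)² = (⅙)² = 1/36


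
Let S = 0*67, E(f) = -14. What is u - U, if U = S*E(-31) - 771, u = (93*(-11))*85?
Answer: -86184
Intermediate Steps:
u = -86955 (u = -1023*85 = -86955)
S = 0
U = -771 (U = 0*(-14) - 771 = 0 - 771 = -771)
u - U = -86955 - 1*(-771) = -86955 + 771 = -86184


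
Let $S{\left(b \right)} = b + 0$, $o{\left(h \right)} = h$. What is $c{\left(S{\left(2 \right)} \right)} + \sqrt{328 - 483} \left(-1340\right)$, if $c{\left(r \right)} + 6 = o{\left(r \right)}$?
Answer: $-4 - 1340 i \sqrt{155} \approx -4.0 - 16683.0 i$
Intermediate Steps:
$S{\left(b \right)} = b$
$c{\left(r \right)} = -6 + r$
$c{\left(S{\left(2 \right)} \right)} + \sqrt{328 - 483} \left(-1340\right) = \left(-6 + 2\right) + \sqrt{328 - 483} \left(-1340\right) = -4 + \sqrt{-155} \left(-1340\right) = -4 + i \sqrt{155} \left(-1340\right) = -4 - 1340 i \sqrt{155}$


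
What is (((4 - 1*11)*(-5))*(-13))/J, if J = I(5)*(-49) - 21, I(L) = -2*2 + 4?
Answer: 65/3 ≈ 21.667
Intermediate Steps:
I(L) = 0 (I(L) = -4 + 4 = 0)
J = -21 (J = 0*(-49) - 21 = 0 - 21 = -21)
(((4 - 1*11)*(-5))*(-13))/J = (((4 - 1*11)*(-5))*(-13))/(-21) = (((4 - 11)*(-5))*(-13))*(-1/21) = (-7*(-5)*(-13))*(-1/21) = (35*(-13))*(-1/21) = -455*(-1/21) = 65/3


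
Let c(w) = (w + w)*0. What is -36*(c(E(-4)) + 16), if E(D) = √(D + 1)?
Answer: -576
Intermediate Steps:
E(D) = √(1 + D)
c(w) = 0 (c(w) = (2*w)*0 = 0)
-36*(c(E(-4)) + 16) = -36*(0 + 16) = -36*16 = -576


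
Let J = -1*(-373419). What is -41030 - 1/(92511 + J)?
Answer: -19117107901/465930 ≈ -41030.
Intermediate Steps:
J = 373419
-41030 - 1/(92511 + J) = -41030 - 1/(92511 + 373419) = -41030 - 1/465930 = -19117107901/465930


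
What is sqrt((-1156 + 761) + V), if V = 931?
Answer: 2*sqrt(134) ≈ 23.152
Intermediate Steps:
sqrt((-1156 + 761) + V) = sqrt((-1156 + 761) + 931) = sqrt(-395 + 931) = sqrt(536) = 2*sqrt(134)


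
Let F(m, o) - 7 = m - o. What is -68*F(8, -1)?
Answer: -1088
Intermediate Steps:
F(m, o) = 7 + m - o (F(m, o) = 7 + (m - o) = 7 + m - o)
-68*F(8, -1) = -68*(7 + 8 - 1*(-1)) = -68*(7 + 8 + 1) = -68*16 = -1088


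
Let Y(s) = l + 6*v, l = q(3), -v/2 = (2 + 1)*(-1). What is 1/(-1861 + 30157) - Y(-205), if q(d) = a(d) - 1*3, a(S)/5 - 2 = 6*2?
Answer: -2914487/28296 ≈ -103.00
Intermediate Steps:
a(S) = 70 (a(S) = 10 + 5*(6*2) = 10 + 5*12 = 10 + 60 = 70)
v = 6 (v = -2*(2 + 1)*(-1) = -6*(-1) = -2*(-3) = 6)
q(d) = 67 (q(d) = 70 - 1*3 = 70 - 3 = 67)
l = 67
Y(s) = 103 (Y(s) = 67 + 6*6 = 67 + 36 = 103)
1/(-1861 + 30157) - Y(-205) = 1/(-1861 + 30157) - 1*103 = 1/28296 - 103 = -2914487/28296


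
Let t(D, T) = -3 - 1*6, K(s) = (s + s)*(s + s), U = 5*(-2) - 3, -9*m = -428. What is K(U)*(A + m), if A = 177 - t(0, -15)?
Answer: 1420952/9 ≈ 1.5788e+5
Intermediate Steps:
m = 428/9 (m = -1/9*(-428) = 428/9 ≈ 47.556)
U = -13 (U = -10 - 3 = -13)
K(s) = 4*s**2 (K(s) = (2*s)*(2*s) = 4*s**2)
t(D, T) = -9 (t(D, T) = -3 - 6 = -9)
A = 186 (A = 177 - 1*(-9) = 177 + 9 = 186)
K(U)*(A + m) = (4*(-13)**2)*(186 + 428/9) = (4*169)*(2102/9) = 676*(2102/9) = 1420952/9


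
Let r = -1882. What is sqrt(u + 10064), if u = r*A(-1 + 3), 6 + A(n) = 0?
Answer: 2*sqrt(5339) ≈ 146.14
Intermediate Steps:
A(n) = -6 (A(n) = -6 + 0 = -6)
u = 11292 (u = -1882*(-6) = 11292)
sqrt(u + 10064) = sqrt(11292 + 10064) = sqrt(21356) = 2*sqrt(5339)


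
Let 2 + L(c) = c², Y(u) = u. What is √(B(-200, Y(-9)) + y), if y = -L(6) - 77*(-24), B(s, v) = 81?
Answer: √1895 ≈ 43.532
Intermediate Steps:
L(c) = -2 + c²
y = 1814 (y = -(-2 + 6²) - 77*(-24) = -(-2 + 36) + 1848 = -1*34 + 1848 = -34 + 1848 = 1814)
√(B(-200, Y(-9)) + y) = √(81 + 1814) = √1895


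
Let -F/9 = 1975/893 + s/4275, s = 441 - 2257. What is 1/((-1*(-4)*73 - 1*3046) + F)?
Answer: -22325/61842073 ≈ -0.00036100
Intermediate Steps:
s = -1816
F = -359023/22325 (F = -9*(1975/893 - 1816/4275) = -9*359023/200925 = -359023/22325 ≈ -16.082)
1/((-1*(-4)*73 - 1*3046) + F) = 1/((-1*(-4)*73 - 1*3046) - 359023/22325) = 1/((4*73 - 3046) - 359023/22325) = 1/((292 - 3046) - 359023/22325) = 1/(-2754 - 359023/22325) = 1/(-61842073/22325) = -22325/61842073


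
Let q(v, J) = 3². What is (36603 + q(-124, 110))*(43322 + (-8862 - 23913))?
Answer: 386146764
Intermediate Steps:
q(v, J) = 9
(36603 + q(-124, 110))*(43322 + (-8862 - 23913)) = (36603 + 9)*(43322 + (-8862 - 23913)) = 36612*(43322 - 32775) = 36612*10547 = 386146764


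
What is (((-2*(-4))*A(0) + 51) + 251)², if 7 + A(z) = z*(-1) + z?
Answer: 60516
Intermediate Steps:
A(z) = -7 (A(z) = -7 + (z*(-1) + z) = -7 + (-z + z) = -7 + 0 = -7)
(((-2*(-4))*A(0) + 51) + 251)² = ((-2*(-4)*(-7) + 51) + 251)² = ((8*(-7) + 51) + 251)² = ((-56 + 51) + 251)² = (-5 + 251)² = 246² = 60516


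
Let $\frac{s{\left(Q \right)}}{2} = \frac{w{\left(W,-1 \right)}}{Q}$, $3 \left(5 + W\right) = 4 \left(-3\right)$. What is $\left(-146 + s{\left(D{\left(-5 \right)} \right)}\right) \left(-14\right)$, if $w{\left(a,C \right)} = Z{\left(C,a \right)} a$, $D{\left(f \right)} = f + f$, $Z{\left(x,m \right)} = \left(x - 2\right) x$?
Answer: $\frac{9842}{5} \approx 1968.4$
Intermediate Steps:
$W = -9$ ($W = -5 + \frac{4 \left(-3\right)}{3} = -5 + \frac{1}{3} \left(-12\right) = -5 - 4 = -9$)
$Z{\left(x,m \right)} = x \left(-2 + x\right)$ ($Z{\left(x,m \right)} = \left(-2 + x\right) x = x \left(-2 + x\right)$)
$D{\left(f \right)} = 2 f$
$w{\left(a,C \right)} = C a \left(-2 + C\right)$ ($w{\left(a,C \right)} = C \left(-2 + C\right) a = C a \left(-2 + C\right)$)
$s{\left(Q \right)} = - \frac{54}{Q}$ ($s{\left(Q \right)} = 2 \frac{\left(-1\right) \left(-9\right) \left(-2 - 1\right)}{Q} = 2 \frac{\left(-1\right) \left(-9\right) \left(-3\right)}{Q} = 2 \left(- \frac{27}{Q}\right) = - \frac{54}{Q}$)
$\left(-146 + s{\left(D{\left(-5 \right)} \right)}\right) \left(-14\right) = \left(-146 - \frac{54}{2 \left(-5\right)}\right) \left(-14\right) = \left(-146 - \frac{54}{-10}\right) \left(-14\right) = \left(-146 - - \frac{27}{5}\right) \left(-14\right) = \left(-146 + \frac{27}{5}\right) \left(-14\right) = \left(- \frac{703}{5}\right) \left(-14\right) = \frac{9842}{5}$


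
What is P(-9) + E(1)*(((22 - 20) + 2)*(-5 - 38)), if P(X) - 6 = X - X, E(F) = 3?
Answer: -510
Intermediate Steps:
P(X) = 6 (P(X) = 6 + (X - X) = 6 + 0 = 6)
P(-9) + E(1)*(((22 - 20) + 2)*(-5 - 38)) = 6 + 3*(((22 - 20) + 2)*(-5 - 38)) = 6 + 3*((2 + 2)*(-43)) = 6 + 3*(4*(-43)) = 6 + 3*(-172) = 6 - 516 = -510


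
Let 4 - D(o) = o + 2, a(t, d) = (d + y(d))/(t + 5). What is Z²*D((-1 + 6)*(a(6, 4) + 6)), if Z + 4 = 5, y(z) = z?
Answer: -348/11 ≈ -31.636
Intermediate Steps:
a(t, d) = 2*d/(5 + t) (a(t, d) = (d + d)/(t + 5) = (2*d)/(5 + t) = 2*d/(5 + t))
D(o) = 2 - o (D(o) = 4 - (o + 2) = 4 - (2 + o) = 4 + (-2 - o) = 2 - o)
Z = 1 (Z = -4 + 5 = 1)
Z²*D((-1 + 6)*(a(6, 4) + 6)) = 1²*(2 - (-1 + 6)*(2*4/(5 + 6) + 6)) = 1*(2 - 5*(2*4/11 + 6)) = 1*(2 - 5*(2*4*(1/11) + 6)) = 1*(2 - 5*(8/11 + 6)) = 1*(2 - 5*74/11) = 1*(2 - 1*370/11) = 1*(2 - 370/11) = 1*(-348/11) = -348/11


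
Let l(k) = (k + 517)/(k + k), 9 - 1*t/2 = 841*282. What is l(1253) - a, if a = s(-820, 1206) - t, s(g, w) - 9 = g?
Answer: -593288350/1253 ≈ -4.7349e+5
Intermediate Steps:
s(g, w) = 9 + g
t = -474306 (t = 18 - 1682*282 = 18 - 2*237162 = 18 - 474324 = -474306)
l(k) = (517 + k)/(2*k) (l(k) = (517 + k)/((2*k)) = (517 + k)*(1/(2*k)) = (517 + k)/(2*k))
a = 473495 (a = (9 - 820) - 1*(-474306) = -811 + 474306 = 473495)
l(1253) - a = (1/2)*(517 + 1253)/1253 - 1*473495 = (1/2)*(1/1253)*1770 - 473495 = 885/1253 - 473495 = -593288350/1253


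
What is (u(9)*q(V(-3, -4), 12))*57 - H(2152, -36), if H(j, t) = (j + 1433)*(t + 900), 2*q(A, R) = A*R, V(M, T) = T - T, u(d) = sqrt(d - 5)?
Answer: -3097440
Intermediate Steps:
u(d) = sqrt(-5 + d)
V(M, T) = 0
q(A, R) = A*R/2 (q(A, R) = (A*R)/2 = A*R/2)
H(j, t) = (900 + t)*(1433 + j) (H(j, t) = (1433 + j)*(900 + t) = (900 + t)*(1433 + j))
(u(9)*q(V(-3, -4), 12))*57 - H(2152, -36) = (sqrt(-5 + 9)*((1/2)*0*12))*57 - (1289700 + 900*2152 + 1433*(-36) + 2152*(-36)) = (sqrt(4)*0)*57 - (1289700 + 1936800 - 51588 - 77472) = (2*0)*57 - 1*3097440 = 0*57 - 3097440 = 0 - 3097440 = -3097440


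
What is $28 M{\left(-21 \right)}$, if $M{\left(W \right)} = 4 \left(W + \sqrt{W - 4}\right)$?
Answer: $-2352 + 560 i \approx -2352.0 + 560.0 i$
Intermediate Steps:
$M{\left(W \right)} = 4 W + 4 \sqrt{-4 + W}$ ($M{\left(W \right)} = 4 \left(W + \sqrt{-4 + W}\right) = 4 W + 4 \sqrt{-4 + W}$)
$28 M{\left(-21 \right)} = 28 \left(4 \left(-21\right) + 4 \sqrt{-4 - 21}\right) = 28 \left(-84 + 4 \sqrt{-25}\right) = 28 \left(-84 + 4 \cdot 5 i\right) = 28 \left(-84 + 20 i\right) = -2352 + 560 i$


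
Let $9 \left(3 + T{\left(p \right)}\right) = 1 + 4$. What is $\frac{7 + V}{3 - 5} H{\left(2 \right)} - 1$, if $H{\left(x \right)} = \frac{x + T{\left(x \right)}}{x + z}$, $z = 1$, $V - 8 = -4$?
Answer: $- \frac{5}{27} \approx -0.18519$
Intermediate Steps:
$V = 4$ ($V = 8 - 4 = 4$)
$T{\left(p \right)} = - \frac{22}{9}$ ($T{\left(p \right)} = -3 + \frac{1 + 4}{9} = -3 + \frac{1}{9} \cdot 5 = -3 + \frac{5}{9} = - \frac{22}{9}$)
$H{\left(x \right)} = \frac{- \frac{22}{9} + x}{1 + x}$ ($H{\left(x \right)} = \frac{x - \frac{22}{9}}{x + 1} = \frac{- \frac{22}{9} + x}{1 + x}$)
$\frac{7 + V}{3 - 5} H{\left(2 \right)} - 1 = \frac{7 + 4}{3 - 5} \frac{- \frac{22}{9} + 2}{1 + 2} - 1 = \frac{11}{-2} \cdot \frac{1}{3} \left(- \frac{4}{9}\right) - 1 = 11 \left(- \frac{1}{2}\right) \frac{1}{3} \left(- \frac{4}{9}\right) - 1 = \left(- \frac{11}{2}\right) \left(- \frac{4}{27}\right) - 1 = \frac{22}{27} - 1 = - \frac{5}{27}$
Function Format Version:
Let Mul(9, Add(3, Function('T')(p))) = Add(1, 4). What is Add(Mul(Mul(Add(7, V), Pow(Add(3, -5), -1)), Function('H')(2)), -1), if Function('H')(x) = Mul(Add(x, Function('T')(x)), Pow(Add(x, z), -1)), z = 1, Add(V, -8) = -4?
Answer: Rational(-5, 27) ≈ -0.18519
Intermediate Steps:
V = 4 (V = Add(8, -4) = 4)
Function('T')(p) = Rational(-22, 9) (Function('T')(p) = Add(-3, Mul(Rational(1, 9), Add(1, 4))) = Add(-3, Mul(Rational(1, 9), 5)) = Add(-3, Rational(5, 9)) = Rational(-22, 9))
Function('H')(x) = Mul(Pow(Add(1, x), -1), Add(Rational(-22, 9), x)) (Function('H')(x) = Mul(Add(x, Rational(-22, 9)), Pow(Add(x, 1), -1)) = Mul(Add(Rational(-22, 9), x), Pow(Add(1, x), -1)) = Mul(Pow(Add(1, x), -1), Add(Rational(-22, 9), x)))
Add(Mul(Mul(Add(7, V), Pow(Add(3, -5), -1)), Function('H')(2)), -1) = Add(Mul(Mul(Add(7, 4), Pow(Add(3, -5), -1)), Mul(Pow(Add(1, 2), -1), Add(Rational(-22, 9), 2))), -1) = Add(Mul(Mul(11, Pow(-2, -1)), Mul(Pow(3, -1), Rational(-4, 9))), -1) = Add(Mul(Mul(11, Rational(-1, 2)), Mul(Rational(1, 3), Rational(-4, 9))), -1) = Add(Mul(Rational(-11, 2), Rational(-4, 27)), -1) = Add(Rational(22, 27), -1) = Rational(-5, 27)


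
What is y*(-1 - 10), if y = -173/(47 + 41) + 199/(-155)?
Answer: 44327/1240 ≈ 35.748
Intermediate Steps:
y = -44327/13640 (y = -173/88 + 199*(-1/155) = -173*1/88 - 199/155 = -173/88 - 199/155 = -44327/13640 ≈ -3.2498)
y*(-1 - 10) = -44327*(-1 - 10)/13640 = -44327/13640*(-11) = 44327/1240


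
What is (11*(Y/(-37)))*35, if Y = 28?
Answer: -10780/37 ≈ -291.35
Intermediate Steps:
(11*(Y/(-37)))*35 = (11*(28/(-37)))*35 = (11*(28*(-1/37)))*35 = (11*(-28/37))*35 = -308/37*35 = -10780/37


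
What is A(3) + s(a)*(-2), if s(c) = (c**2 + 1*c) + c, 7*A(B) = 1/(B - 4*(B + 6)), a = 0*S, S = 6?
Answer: -1/231 ≈ -0.0043290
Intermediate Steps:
a = 0 (a = 0*6 = 0)
A(B) = 1/(7*(-24 - 3*B)) (A(B) = 1/(7*(B - 4*(B + 6))) = 1/(7*(B - 4*(6 + B))) = 1/(7*(B + (-24 - 4*B))) = 1/(7*(-24 - 3*B)))
s(c) = c**2 + 2*c (s(c) = (c**2 + c) + c = (c + c**2) + c = c**2 + 2*c)
A(3) + s(a)*(-2) = -1/(168 + 21*3) + (0*(2 + 0))*(-2) = -1/(168 + 63) + (0*2)*(-2) = -1/231 + 0*(-2) = -1*1/231 + 0 = -1/231 + 0 = -1/231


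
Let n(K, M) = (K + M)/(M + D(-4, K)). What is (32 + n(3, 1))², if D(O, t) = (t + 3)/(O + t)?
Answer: 24336/25 ≈ 973.44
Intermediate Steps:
D(O, t) = (3 + t)/(O + t)
n(K, M) = (K + M)/(M + (3 + K)/(-4 + K))
(32 + n(3, 1))² = (32 + (-4 + 3)*(3 + 1)/(3 + 3 + 1*(-4 + 3)))² = (32 - 1*4/(3 + 3 + 1*(-1)))² = (32 - 1*4/(3 + 3 - 1))² = (32 - 1*4/5)² = (32 + (⅕)*(-1)*4)² = (32 - ⅘)² = (156/5)² = 24336/25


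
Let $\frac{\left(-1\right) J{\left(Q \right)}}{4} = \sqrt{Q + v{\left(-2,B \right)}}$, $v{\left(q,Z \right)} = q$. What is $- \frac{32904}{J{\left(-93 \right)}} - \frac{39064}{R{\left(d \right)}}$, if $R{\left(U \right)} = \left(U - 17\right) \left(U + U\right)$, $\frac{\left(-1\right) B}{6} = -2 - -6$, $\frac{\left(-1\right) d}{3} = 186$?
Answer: $- \frac{9766}{160425} - \frac{8226 i \sqrt{95}}{95} \approx -0.060876 - 843.97 i$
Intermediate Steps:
$d = -558$ ($d = \left(-3\right) 186 = -558$)
$B = -24$ ($B = - 6 \left(-2 - -6\right) = - 6 \left(-2 + 6\right) = \left(-6\right) 4 = -24$)
$R{\left(U \right)} = 2 U \left(-17 + U\right)$ ($R{\left(U \right)} = \left(-17 + U\right) 2 U = 2 U \left(-17 + U\right)$)
$J{\left(Q \right)} = - 4 \sqrt{-2 + Q}$ ($J{\left(Q \right)} = - 4 \sqrt{Q - 2} = - 4 \sqrt{-2 + Q}$)
$- \frac{32904}{J{\left(-93 \right)}} - \frac{39064}{R{\left(d \right)}} = - \frac{32904}{\left(-4\right) \sqrt{-2 - 93}} - \frac{39064}{2 \left(-558\right) \left(-17 - 558\right)} = - \frac{32904}{\left(-4\right) \sqrt{-95}} - \frac{39064}{2 \left(-558\right) \left(-575\right)} = - \frac{32904}{\left(-4\right) i \sqrt{95}} - \frac{39064}{641700} = - \frac{32904}{\left(-4\right) i \sqrt{95}} - \frac{9766}{160425} = - 32904 \frac{i \sqrt{95}}{380} - \frac{9766}{160425} = - \frac{8226 i \sqrt{95}}{95} - \frac{9766}{160425} = - \frac{9766}{160425} - \frac{8226 i \sqrt{95}}{95}$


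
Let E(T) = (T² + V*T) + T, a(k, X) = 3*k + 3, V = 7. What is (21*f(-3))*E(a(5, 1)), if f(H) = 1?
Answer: 9828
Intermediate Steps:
a(k, X) = 3 + 3*k
E(T) = T² + 8*T (E(T) = (T² + 7*T) + T = T² + 8*T)
(21*f(-3))*E(a(5, 1)) = (21*1)*((3 + 3*5)*(8 + (3 + 3*5))) = 21*((3 + 15)*(8 + (3 + 15))) = 21*(18*(8 + 18)) = 21*(18*26) = 21*468 = 9828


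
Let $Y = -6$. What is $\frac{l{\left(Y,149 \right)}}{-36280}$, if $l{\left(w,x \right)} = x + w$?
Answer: $- \frac{143}{36280} \approx -0.0039416$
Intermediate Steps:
$l{\left(w,x \right)} = w + x$
$\frac{l{\left(Y,149 \right)}}{-36280} = \frac{-6 + 149}{-36280} = 143 \left(- \frac{1}{36280}\right) = - \frac{143}{36280}$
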